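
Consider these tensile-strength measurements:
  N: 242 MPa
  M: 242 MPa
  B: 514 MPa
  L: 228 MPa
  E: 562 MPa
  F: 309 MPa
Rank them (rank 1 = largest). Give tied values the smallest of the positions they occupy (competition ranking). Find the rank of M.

Sorted (descending): 562, 514, 309, 242, 242, 228
The 2 values of 242 occupy positions 4–5 → each gets rank 4.
M has value 242 MPa → rank 4.

4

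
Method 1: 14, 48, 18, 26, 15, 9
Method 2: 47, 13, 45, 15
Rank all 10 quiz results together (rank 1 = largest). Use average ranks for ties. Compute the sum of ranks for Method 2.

Sorted (descending): 48, 47, 45, 26, 18, 15, 15, 14, 13, 9
The 2 values of 15 occupy positions 6–7 → average rank (6+7)/2 = 6.5.
Method 2 values → pooled ranks: 47→2, 13→9, 45→3, 15→6.5
Rank sum = 2 + 9 + 3 + 6.5 = 20.5

20.5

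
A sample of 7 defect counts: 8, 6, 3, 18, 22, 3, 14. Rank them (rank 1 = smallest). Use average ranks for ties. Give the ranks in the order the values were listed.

Sorted (ascending): 3, 3, 6, 8, 14, 18, 22
The 2 values of 3 occupy positions 1–2 → average rank (1+2)/2 = 1.5.

4, 3, 1.5, 6, 7, 1.5, 5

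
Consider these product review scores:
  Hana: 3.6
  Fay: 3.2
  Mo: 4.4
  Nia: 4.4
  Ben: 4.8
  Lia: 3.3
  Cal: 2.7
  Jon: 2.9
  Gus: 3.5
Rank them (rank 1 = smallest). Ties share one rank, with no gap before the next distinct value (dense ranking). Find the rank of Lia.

Sorted (ascending): 2.7, 2.9, 3.2, 3.3, 3.5, 3.6, 4.4, 4.4, 4.8
The 2 values of 4.4 share dense rank 7.
Remaining distinct values take the next consecutive integers.
Lia has value 3.3 → rank 4.

4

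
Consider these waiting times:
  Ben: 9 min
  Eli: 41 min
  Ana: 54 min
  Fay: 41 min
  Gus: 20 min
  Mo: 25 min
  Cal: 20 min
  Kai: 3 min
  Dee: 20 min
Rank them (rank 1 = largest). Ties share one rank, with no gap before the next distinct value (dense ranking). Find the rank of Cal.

Sorted (descending): 54, 41, 41, 25, 20, 20, 20, 9, 3
The 2 values of 41 share dense rank 2.
The 3 values of 20 share dense rank 4.
Remaining distinct values take the next consecutive integers.
Cal has value 20 min → rank 4.

4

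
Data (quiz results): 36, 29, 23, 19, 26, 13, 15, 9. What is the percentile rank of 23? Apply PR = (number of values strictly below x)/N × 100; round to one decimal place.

N = 8.
Strictly below 23: 4. Equal to 23: 1.
PR = 4/8 × 100 = 50.0

50.0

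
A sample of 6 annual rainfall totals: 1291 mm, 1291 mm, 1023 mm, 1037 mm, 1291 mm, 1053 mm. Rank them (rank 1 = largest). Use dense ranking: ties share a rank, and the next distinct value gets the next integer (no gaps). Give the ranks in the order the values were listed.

Sorted (descending): 1291, 1291, 1291, 1053, 1037, 1023
The 3 values of 1291 share dense rank 1.
Remaining distinct values take the next consecutive integers.

1, 1, 4, 3, 1, 2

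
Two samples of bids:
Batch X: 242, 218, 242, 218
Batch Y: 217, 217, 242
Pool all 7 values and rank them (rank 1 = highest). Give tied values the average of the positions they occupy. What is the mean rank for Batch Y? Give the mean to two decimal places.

Sorted (descending): 242, 242, 242, 218, 218, 217, 217
The 3 values of 242 occupy positions 1–3 → average rank 2.
The 2 values of 218 occupy positions 4–5 → average rank (4+5)/2 = 4.5.
The 2 values of 217 occupy positions 6–7 → average rank (6+7)/2 = 6.5.
Batch Y values → pooled ranks: 217→6.5, 217→6.5, 242→2
Mean rank = (6.5 + 6.5 + 2) / 3 = 5.00

5.00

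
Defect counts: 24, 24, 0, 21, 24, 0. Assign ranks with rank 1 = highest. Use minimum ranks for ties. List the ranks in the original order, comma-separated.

1, 1, 5, 4, 1, 5

Sorted (descending): 24, 24, 24, 21, 0, 0
The 3 values of 24 occupy positions 1–3 → each gets rank 1.
The 2 values of 0 occupy positions 5–6 → each gets rank 5.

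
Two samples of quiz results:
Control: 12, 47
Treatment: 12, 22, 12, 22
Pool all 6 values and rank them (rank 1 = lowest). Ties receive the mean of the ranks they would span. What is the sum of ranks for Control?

8

Sorted (ascending): 12, 12, 12, 22, 22, 47
The 3 values of 12 occupy positions 1–3 → average rank 2.
The 2 values of 22 occupy positions 4–5 → average rank (4+5)/2 = 4.5.
Control values → pooled ranks: 12→2, 47→6
Rank sum = 2 + 6 = 8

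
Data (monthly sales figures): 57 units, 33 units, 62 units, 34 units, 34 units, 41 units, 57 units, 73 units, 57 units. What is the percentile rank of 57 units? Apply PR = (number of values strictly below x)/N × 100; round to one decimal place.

N = 9.
Strictly below 57: 4. Equal to 57: 3.
PR = 4/9 × 100 = 44.4

44.4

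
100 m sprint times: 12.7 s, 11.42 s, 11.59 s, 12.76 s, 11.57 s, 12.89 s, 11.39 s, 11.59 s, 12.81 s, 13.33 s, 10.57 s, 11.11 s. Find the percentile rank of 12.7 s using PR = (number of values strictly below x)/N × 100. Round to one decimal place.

N = 12.
Strictly below 12.7: 7. Equal to 12.7: 1.
PR = 7/12 × 100 = 58.3

58.3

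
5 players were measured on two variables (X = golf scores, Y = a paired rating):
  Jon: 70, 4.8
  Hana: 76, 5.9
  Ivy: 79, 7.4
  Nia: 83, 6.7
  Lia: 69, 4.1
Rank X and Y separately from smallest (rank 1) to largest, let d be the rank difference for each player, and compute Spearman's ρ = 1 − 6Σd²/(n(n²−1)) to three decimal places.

Ranks of variable 1: 2, 3, 4, 5, 1
Ranks of variable 2: 2, 3, 5, 4, 1
d = r₁ − r₂: 0, 0, -1, 1, 0
d²: 0, 0, 1, 1, 0; Σd² = 2
ρ = 1 − 6·2/(5·24) = 1 − 12/120 = 0.900

0.900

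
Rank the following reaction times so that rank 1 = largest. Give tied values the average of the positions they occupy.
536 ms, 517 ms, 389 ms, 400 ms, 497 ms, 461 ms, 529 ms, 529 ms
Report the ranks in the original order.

1, 4, 8, 7, 5, 6, 2.5, 2.5

Sorted (descending): 536, 529, 529, 517, 497, 461, 400, 389
The 2 values of 529 occupy positions 2–3 → average rank (2+3)/2 = 2.5.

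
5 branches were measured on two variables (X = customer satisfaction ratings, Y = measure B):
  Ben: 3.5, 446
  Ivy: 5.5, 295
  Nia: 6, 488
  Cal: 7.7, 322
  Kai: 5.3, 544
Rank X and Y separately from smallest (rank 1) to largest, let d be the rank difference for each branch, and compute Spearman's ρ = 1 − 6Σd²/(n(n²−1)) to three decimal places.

Ranks of variable 1: 1, 3, 4, 5, 2
Ranks of variable 2: 3, 1, 4, 2, 5
d = r₁ − r₂: -2, 2, 0, 3, -3
d²: 4, 4, 0, 9, 9; Σd² = 26
ρ = 1 − 6·26/(5·24) = 1 − 156/120 = -0.300

-0.300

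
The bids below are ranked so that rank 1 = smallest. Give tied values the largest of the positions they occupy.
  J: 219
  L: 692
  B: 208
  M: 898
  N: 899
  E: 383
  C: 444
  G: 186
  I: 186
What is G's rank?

2

Sorted (ascending): 186, 186, 208, 219, 383, 444, 692, 898, 899
The 2 values of 186 occupy positions 1–2 → each gets rank 2.
G has value 186 → rank 2.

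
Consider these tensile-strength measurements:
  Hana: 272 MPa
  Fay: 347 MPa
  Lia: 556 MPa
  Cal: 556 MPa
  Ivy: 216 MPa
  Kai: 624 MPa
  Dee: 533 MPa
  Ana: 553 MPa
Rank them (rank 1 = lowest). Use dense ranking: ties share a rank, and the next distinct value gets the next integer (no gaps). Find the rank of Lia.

Sorted (ascending): 216, 272, 347, 533, 553, 556, 556, 624
The 2 values of 556 share dense rank 6.
Remaining distinct values take the next consecutive integers.
Lia has value 556 MPa → rank 6.

6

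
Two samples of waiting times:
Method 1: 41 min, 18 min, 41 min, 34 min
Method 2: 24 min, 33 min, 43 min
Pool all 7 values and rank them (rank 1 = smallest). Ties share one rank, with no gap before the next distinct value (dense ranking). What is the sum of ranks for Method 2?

11

Sorted (ascending): 18, 24, 33, 34, 41, 41, 43
The 2 values of 41 share dense rank 5.
Remaining distinct values take the next consecutive integers.
Method 2 values → pooled ranks: 24→2, 33→3, 43→6
Rank sum = 2 + 3 + 6 = 11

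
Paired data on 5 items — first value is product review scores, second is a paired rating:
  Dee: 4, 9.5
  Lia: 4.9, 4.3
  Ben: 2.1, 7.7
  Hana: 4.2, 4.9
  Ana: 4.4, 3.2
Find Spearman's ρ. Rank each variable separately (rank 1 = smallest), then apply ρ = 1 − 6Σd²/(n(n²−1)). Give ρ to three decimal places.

-0.800

Ranks of variable 1: 2, 5, 1, 3, 4
Ranks of variable 2: 5, 2, 4, 3, 1
d = r₁ − r₂: -3, 3, -3, 0, 3
d²: 9, 9, 9, 0, 9; Σd² = 36
ρ = 1 − 6·36/(5·24) = 1 − 216/120 = -0.800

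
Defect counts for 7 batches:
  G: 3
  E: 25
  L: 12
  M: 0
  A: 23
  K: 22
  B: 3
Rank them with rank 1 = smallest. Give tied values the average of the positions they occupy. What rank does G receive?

2.5

Sorted (ascending): 0, 3, 3, 12, 22, 23, 25
The 2 values of 3 occupy positions 2–3 → average rank (2+3)/2 = 2.5.
G has value 3 → rank 2.5.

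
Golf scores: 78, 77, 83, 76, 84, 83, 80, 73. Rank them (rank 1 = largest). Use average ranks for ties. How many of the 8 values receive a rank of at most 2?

1

Sorted (descending): 84, 83, 83, 80, 78, 77, 76, 73
The 2 values of 83 occupy positions 2–3 → average rank (2+3)/2 = 2.5.
Ranks ≤ 2: {1} → 1 value.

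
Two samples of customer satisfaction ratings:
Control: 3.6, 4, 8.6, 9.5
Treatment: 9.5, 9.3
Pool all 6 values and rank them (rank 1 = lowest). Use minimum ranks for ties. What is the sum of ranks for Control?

Sorted (ascending): 3.6, 4, 8.6, 9.3, 9.5, 9.5
The 2 values of 9.5 occupy positions 5–6 → each gets rank 5.
Control values → pooled ranks: 3.6→1, 4→2, 8.6→3, 9.5→5
Rank sum = 1 + 2 + 3 + 5 = 11

11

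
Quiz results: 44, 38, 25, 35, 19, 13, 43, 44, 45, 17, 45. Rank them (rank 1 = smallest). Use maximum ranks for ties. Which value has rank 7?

Sorted (ascending): 13, 17, 19, 25, 35, 38, 43, 44, 44, 45, 45
The 2 values of 44 occupy positions 8–9 → each gets rank 9.
The 2 values of 45 occupy positions 10–11 → each gets rank 11.
Rank 7 → value 43.

43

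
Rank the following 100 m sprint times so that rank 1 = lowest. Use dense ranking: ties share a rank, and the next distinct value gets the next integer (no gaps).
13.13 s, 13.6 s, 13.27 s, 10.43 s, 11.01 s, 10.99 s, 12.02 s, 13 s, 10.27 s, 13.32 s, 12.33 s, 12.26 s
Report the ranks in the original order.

Sorted (ascending): 10.27, 10.43, 10.99, 11.01, 12.02, 12.26, 12.33, 13, 13.13, 13.27, 13.32, 13.6
No ties — each value takes its position as its rank.

9, 12, 10, 2, 4, 3, 5, 8, 1, 11, 7, 6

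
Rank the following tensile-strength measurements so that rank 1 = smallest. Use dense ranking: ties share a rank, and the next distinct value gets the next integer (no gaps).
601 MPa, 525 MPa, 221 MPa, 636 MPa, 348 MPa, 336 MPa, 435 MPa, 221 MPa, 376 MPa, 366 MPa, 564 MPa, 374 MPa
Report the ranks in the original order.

10, 8, 1, 11, 3, 2, 7, 1, 6, 4, 9, 5

Sorted (ascending): 221, 221, 336, 348, 366, 374, 376, 435, 525, 564, 601, 636
The 2 values of 221 share dense rank 1.
Remaining distinct values take the next consecutive integers.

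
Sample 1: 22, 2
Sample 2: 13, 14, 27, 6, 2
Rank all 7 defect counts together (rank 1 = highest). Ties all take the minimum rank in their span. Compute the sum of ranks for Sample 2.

Sorted (descending): 27, 22, 14, 13, 6, 2, 2
The 2 values of 2 occupy positions 6–7 → each gets rank 6.
Sample 2 values → pooled ranks: 13→4, 14→3, 27→1, 6→5, 2→6
Rank sum = 4 + 3 + 1 + 5 + 6 = 19

19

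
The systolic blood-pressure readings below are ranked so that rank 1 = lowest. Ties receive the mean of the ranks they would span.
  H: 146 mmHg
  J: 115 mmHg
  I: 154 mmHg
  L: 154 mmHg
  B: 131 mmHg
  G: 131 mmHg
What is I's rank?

5.5

Sorted (ascending): 115, 131, 131, 146, 154, 154
The 2 values of 131 occupy positions 2–3 → average rank (2+3)/2 = 2.5.
The 2 values of 154 occupy positions 5–6 → average rank (5+6)/2 = 5.5.
I has value 154 mmHg → rank 5.5.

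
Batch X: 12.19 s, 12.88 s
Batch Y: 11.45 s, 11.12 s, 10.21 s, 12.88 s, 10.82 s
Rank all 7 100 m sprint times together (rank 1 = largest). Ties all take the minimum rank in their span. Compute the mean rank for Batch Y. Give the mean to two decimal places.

Sorted (descending): 12.88, 12.88, 12.19, 11.45, 11.12, 10.82, 10.21
The 2 values of 12.88 occupy positions 1–2 → each gets rank 1.
Batch Y values → pooled ranks: 11.45→4, 11.12→5, 10.21→7, 12.88→1, 10.82→6
Mean rank = (4 + 5 + 7 + 1 + 6) / 5 = 4.60

4.60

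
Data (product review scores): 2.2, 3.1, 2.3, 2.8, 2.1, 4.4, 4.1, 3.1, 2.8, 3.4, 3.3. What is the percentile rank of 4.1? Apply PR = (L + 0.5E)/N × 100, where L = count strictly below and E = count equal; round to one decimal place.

N = 11.
Strictly below 4.1: 9. Equal to 4.1: 1.
PR = (9 + 0.5·1)/11 × 100 = 86.4

86.4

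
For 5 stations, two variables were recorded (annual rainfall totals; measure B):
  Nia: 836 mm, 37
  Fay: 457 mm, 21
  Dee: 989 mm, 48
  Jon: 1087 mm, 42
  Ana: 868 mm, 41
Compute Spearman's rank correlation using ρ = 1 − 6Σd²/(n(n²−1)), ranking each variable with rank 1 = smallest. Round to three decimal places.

Ranks of variable 1: 2, 1, 4, 5, 3
Ranks of variable 2: 2, 1, 5, 4, 3
d = r₁ − r₂: 0, 0, -1, 1, 0
d²: 0, 0, 1, 1, 0; Σd² = 2
ρ = 1 − 6·2/(5·24) = 1 − 12/120 = 0.900

0.900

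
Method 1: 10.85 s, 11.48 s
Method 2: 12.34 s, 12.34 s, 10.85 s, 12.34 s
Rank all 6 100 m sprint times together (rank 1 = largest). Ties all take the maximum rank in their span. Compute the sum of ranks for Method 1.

Sorted (descending): 12.34, 12.34, 12.34, 11.48, 10.85, 10.85
The 3 values of 12.34 occupy positions 1–3 → each gets rank 3.
The 2 values of 10.85 occupy positions 5–6 → each gets rank 6.
Method 1 values → pooled ranks: 10.85→6, 11.48→4
Rank sum = 6 + 4 = 10

10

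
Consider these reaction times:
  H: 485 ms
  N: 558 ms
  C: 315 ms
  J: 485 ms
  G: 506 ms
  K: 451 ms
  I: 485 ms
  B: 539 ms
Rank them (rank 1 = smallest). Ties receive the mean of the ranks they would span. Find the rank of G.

6

Sorted (ascending): 315, 451, 485, 485, 485, 506, 539, 558
The 3 values of 485 occupy positions 3–5 → average rank 4.
G has value 506 ms → rank 6.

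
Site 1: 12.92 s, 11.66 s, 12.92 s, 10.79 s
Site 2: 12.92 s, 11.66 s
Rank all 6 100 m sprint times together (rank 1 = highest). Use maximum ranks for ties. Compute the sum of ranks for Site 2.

Sorted (descending): 12.92, 12.92, 12.92, 11.66, 11.66, 10.79
The 3 values of 12.92 occupy positions 1–3 → each gets rank 3.
The 2 values of 11.66 occupy positions 4–5 → each gets rank 5.
Site 2 values → pooled ranks: 12.92→3, 11.66→5
Rank sum = 3 + 5 = 8

8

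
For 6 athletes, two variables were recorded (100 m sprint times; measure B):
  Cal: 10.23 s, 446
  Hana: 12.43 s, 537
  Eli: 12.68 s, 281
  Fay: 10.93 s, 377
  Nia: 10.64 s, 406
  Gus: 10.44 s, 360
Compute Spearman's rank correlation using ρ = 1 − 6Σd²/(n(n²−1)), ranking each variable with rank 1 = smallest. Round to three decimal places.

-0.257

Ranks of variable 1: 1, 5, 6, 4, 3, 2
Ranks of variable 2: 5, 6, 1, 3, 4, 2
d = r₁ − r₂: -4, -1, 5, 1, -1, 0
d²: 16, 1, 25, 1, 1, 0; Σd² = 44
ρ = 1 − 6·44/(6·35) = 1 − 264/210 = -0.257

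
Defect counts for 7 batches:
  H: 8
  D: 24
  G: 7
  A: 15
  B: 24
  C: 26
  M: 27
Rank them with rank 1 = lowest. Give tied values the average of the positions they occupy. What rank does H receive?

Sorted (ascending): 7, 8, 15, 24, 24, 26, 27
The 2 values of 24 occupy positions 4–5 → average rank (4+5)/2 = 4.5.
H has value 8 → rank 2.

2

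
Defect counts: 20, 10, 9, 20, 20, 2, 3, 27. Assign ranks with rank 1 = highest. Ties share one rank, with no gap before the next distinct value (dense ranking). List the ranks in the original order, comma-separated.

Sorted (descending): 27, 20, 20, 20, 10, 9, 3, 2
The 3 values of 20 share dense rank 2.
Remaining distinct values take the next consecutive integers.

2, 3, 4, 2, 2, 6, 5, 1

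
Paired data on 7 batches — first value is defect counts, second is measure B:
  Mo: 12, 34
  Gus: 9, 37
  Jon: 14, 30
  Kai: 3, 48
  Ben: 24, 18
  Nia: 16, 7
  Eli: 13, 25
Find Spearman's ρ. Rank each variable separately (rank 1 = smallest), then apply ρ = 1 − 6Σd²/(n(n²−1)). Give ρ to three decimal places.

Ranks of variable 1: 3, 2, 5, 1, 7, 6, 4
Ranks of variable 2: 5, 6, 4, 7, 2, 1, 3
d = r₁ − r₂: -2, -4, 1, -6, 5, 5, 1
d²: 4, 16, 1, 36, 25, 25, 1; Σd² = 108
ρ = 1 − 6·108/(7·48) = 1 − 648/336 = -0.929

-0.929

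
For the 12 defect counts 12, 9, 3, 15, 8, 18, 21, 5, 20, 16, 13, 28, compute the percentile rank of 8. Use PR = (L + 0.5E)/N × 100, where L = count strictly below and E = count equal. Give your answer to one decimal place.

N = 12.
Strictly below 8: 2. Equal to 8: 1.
PR = (2 + 0.5·1)/12 × 100 = 20.8

20.8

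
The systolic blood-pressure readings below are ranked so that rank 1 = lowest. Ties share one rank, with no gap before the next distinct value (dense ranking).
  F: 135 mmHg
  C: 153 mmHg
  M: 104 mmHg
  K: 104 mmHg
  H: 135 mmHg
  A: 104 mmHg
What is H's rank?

2

Sorted (ascending): 104, 104, 104, 135, 135, 153
The 3 values of 104 share dense rank 1.
The 2 values of 135 share dense rank 2.
Remaining distinct values take the next consecutive integers.
H has value 135 mmHg → rank 2.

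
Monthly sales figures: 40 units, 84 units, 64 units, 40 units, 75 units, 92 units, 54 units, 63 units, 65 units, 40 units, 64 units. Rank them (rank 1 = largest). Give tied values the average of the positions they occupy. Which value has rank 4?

Sorted (descending): 92, 84, 75, 65, 64, 64, 63, 54, 40, 40, 40
The 2 values of 64 occupy positions 5–6 → average rank (5+6)/2 = 5.5.
The 3 values of 40 occupy positions 9–11 → average rank 10.
Rank 4 → value 65.

65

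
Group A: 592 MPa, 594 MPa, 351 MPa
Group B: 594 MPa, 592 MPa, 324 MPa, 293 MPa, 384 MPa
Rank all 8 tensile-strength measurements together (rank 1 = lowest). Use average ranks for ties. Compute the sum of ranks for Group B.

Sorted (ascending): 293, 324, 351, 384, 592, 592, 594, 594
The 2 values of 592 occupy positions 5–6 → average rank (5+6)/2 = 5.5.
The 2 values of 594 occupy positions 7–8 → average rank (7+8)/2 = 7.5.
Group B values → pooled ranks: 594→7.5, 592→5.5, 324→2, 293→1, 384→4
Rank sum = 7.5 + 5.5 + 2 + 1 + 4 = 20

20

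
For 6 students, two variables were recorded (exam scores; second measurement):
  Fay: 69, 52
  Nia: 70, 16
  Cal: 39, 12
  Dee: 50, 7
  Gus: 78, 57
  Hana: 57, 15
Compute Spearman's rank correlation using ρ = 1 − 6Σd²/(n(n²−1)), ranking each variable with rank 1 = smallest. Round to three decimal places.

Ranks of variable 1: 4, 5, 1, 2, 6, 3
Ranks of variable 2: 5, 4, 2, 1, 6, 3
d = r₁ − r₂: -1, 1, -1, 1, 0, 0
d²: 1, 1, 1, 1, 0, 0; Σd² = 4
ρ = 1 − 6·4/(6·35) = 1 − 24/210 = 0.886

0.886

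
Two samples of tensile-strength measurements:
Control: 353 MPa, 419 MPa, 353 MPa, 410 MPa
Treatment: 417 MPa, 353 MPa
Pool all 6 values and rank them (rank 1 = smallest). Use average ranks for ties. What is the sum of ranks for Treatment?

7

Sorted (ascending): 353, 353, 353, 410, 417, 419
The 3 values of 353 occupy positions 1–3 → average rank 2.
Treatment values → pooled ranks: 417→5, 353→2
Rank sum = 5 + 2 = 7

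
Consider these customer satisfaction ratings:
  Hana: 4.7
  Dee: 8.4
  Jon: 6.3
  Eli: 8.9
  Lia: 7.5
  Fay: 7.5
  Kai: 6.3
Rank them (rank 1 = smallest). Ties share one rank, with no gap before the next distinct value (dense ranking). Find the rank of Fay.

Sorted (ascending): 4.7, 6.3, 6.3, 7.5, 7.5, 8.4, 8.9
The 2 values of 6.3 share dense rank 2.
The 2 values of 7.5 share dense rank 3.
Remaining distinct values take the next consecutive integers.
Fay has value 7.5 → rank 3.

3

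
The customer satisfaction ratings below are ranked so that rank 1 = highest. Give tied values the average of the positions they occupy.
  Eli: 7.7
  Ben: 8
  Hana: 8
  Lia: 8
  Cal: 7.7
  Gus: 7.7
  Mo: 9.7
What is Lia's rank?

Sorted (descending): 9.7, 8, 8, 8, 7.7, 7.7, 7.7
The 3 values of 8 occupy positions 2–4 → average rank 3.
The 3 values of 7.7 occupy positions 5–7 → average rank 6.
Lia has value 8 → rank 3.

3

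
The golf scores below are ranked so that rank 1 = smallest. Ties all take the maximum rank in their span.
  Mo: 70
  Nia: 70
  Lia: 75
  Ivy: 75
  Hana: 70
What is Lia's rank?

5

Sorted (ascending): 70, 70, 70, 75, 75
The 3 values of 70 occupy positions 1–3 → each gets rank 3.
The 2 values of 75 occupy positions 4–5 → each gets rank 5.
Lia has value 75 → rank 5.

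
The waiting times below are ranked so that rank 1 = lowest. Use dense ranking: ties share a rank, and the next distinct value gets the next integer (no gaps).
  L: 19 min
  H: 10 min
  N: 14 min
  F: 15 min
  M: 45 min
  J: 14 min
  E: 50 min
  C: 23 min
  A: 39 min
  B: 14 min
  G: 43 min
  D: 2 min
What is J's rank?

3

Sorted (ascending): 2, 10, 14, 14, 14, 15, 19, 23, 39, 43, 45, 50
The 3 values of 14 share dense rank 3.
Remaining distinct values take the next consecutive integers.
J has value 14 min → rank 3.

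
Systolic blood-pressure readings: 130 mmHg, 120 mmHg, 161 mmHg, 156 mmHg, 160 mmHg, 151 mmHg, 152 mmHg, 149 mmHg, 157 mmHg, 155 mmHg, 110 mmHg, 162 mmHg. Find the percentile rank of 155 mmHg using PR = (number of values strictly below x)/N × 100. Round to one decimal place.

N = 12.
Strictly below 155: 6. Equal to 155: 1.
PR = 6/12 × 100 = 50.0

50.0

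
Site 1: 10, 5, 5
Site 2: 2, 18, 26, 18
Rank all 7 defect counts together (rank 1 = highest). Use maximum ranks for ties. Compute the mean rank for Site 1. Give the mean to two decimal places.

5.33

Sorted (descending): 26, 18, 18, 10, 5, 5, 2
The 2 values of 18 occupy positions 2–3 → each gets rank 3.
The 2 values of 5 occupy positions 5–6 → each gets rank 6.
Site 1 values → pooled ranks: 10→4, 5→6, 5→6
Mean rank = (4 + 6 + 6) / 3 = 5.33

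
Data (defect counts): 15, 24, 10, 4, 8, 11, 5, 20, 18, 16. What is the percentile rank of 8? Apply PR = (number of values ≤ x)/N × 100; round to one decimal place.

30.0

N = 10.
Strictly below 8: 2. Equal to 8: 1.
PR = 3/10 × 100 = 30.0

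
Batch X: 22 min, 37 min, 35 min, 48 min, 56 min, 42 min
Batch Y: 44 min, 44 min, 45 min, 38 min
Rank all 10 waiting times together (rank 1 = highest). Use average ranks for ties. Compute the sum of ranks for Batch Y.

19

Sorted (descending): 56, 48, 45, 44, 44, 42, 38, 37, 35, 22
The 2 values of 44 occupy positions 4–5 → average rank (4+5)/2 = 4.5.
Batch Y values → pooled ranks: 44→4.5, 44→4.5, 45→3, 38→7
Rank sum = 4.5 + 4.5 + 3 + 7 = 19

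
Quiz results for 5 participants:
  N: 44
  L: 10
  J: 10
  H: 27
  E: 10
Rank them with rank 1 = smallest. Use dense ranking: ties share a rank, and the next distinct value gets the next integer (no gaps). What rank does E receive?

1

Sorted (ascending): 10, 10, 10, 27, 44
The 3 values of 10 share dense rank 1.
Remaining distinct values take the next consecutive integers.
E has value 10 → rank 1.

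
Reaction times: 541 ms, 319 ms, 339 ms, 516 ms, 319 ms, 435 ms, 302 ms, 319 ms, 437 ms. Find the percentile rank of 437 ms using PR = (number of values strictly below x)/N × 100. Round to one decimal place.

66.7

N = 9.
Strictly below 437: 6. Equal to 437: 1.
PR = 6/9 × 100 = 66.7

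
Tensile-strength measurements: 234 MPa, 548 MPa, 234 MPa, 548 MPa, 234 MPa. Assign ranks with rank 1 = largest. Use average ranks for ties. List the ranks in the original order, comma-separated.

Sorted (descending): 548, 548, 234, 234, 234
The 2 values of 548 occupy positions 1–2 → average rank (1+2)/2 = 1.5.
The 3 values of 234 occupy positions 3–5 → average rank 4.

4, 1.5, 4, 1.5, 4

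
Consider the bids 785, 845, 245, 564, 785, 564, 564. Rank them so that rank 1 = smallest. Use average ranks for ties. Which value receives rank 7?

845

Sorted (ascending): 245, 564, 564, 564, 785, 785, 845
The 3 values of 564 occupy positions 2–4 → average rank 3.
The 2 values of 785 occupy positions 5–6 → average rank (5+6)/2 = 5.5.
Rank 7 → value 845.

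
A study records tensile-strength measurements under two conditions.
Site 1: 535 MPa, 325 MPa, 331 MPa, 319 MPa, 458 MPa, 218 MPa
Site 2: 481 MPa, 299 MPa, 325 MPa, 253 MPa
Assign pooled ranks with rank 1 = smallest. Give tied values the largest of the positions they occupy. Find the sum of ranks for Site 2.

Sorted (ascending): 218, 253, 299, 319, 325, 325, 331, 458, 481, 535
The 2 values of 325 occupy positions 5–6 → each gets rank 6.
Site 2 values → pooled ranks: 481→9, 299→3, 325→6, 253→2
Rank sum = 9 + 3 + 6 + 2 = 20

20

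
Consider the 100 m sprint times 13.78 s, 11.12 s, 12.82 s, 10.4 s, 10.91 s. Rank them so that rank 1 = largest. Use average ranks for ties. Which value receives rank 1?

Sorted (descending): 13.78, 12.82, 11.12, 10.91, 10.4
No ties — each value takes its position as its rank.
Rank 1 → value 13.78.

13.78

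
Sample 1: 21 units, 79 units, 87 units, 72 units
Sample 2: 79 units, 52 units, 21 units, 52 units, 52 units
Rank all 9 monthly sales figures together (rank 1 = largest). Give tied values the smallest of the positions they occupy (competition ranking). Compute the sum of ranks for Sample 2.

Sorted (descending): 87, 79, 79, 72, 52, 52, 52, 21, 21
The 2 values of 79 occupy positions 2–3 → each gets rank 2.
The 3 values of 52 occupy positions 5–7 → each gets rank 5.
The 2 values of 21 occupy positions 8–9 → each gets rank 8.
Sample 2 values → pooled ranks: 79→2, 52→5, 21→8, 52→5, 52→5
Rank sum = 2 + 5 + 8 + 5 + 5 = 25

25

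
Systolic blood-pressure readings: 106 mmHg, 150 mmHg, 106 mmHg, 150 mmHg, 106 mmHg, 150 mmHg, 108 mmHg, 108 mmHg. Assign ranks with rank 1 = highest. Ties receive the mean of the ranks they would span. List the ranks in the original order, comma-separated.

Sorted (descending): 150, 150, 150, 108, 108, 106, 106, 106
The 3 values of 150 occupy positions 1–3 → average rank 2.
The 2 values of 108 occupy positions 4–5 → average rank (4+5)/2 = 4.5.
The 3 values of 106 occupy positions 6–8 → average rank 7.

7, 2, 7, 2, 7, 2, 4.5, 4.5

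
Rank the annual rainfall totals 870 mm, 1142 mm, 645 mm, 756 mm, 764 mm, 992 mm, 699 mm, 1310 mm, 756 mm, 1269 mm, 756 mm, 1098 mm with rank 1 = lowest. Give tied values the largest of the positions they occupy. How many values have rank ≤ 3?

Sorted (ascending): 645, 699, 756, 756, 756, 764, 870, 992, 1098, 1142, 1269, 1310
The 3 values of 756 occupy positions 3–5 → each gets rank 5.
Ranks ≤ 3: {1, 2} → 2 values.

2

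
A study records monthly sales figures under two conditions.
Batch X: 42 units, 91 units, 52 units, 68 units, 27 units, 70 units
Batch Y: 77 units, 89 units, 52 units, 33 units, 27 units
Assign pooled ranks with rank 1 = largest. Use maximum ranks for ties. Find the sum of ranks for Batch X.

36

Sorted (descending): 91, 89, 77, 70, 68, 52, 52, 42, 33, 27, 27
The 2 values of 52 occupy positions 6–7 → each gets rank 7.
The 2 values of 27 occupy positions 10–11 → each gets rank 11.
Batch X values → pooled ranks: 42→8, 91→1, 52→7, 68→5, 27→11, 70→4
Rank sum = 8 + 1 + 7 + 5 + 11 + 4 = 36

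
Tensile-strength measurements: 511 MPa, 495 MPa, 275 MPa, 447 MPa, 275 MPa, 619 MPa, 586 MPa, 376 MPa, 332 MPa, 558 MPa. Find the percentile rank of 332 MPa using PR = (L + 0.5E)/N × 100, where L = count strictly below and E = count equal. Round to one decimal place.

25.0

N = 10.
Strictly below 332: 2. Equal to 332: 1.
PR = (2 + 0.5·1)/10 × 100 = 25.0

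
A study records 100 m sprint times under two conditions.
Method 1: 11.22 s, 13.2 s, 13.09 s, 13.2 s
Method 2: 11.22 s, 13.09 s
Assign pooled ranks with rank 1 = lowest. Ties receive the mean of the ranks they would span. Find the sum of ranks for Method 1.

Sorted (ascending): 11.22, 11.22, 13.09, 13.09, 13.2, 13.2
The 2 values of 11.22 occupy positions 1–2 → average rank (1+2)/2 = 1.5.
The 2 values of 13.09 occupy positions 3–4 → average rank (3+4)/2 = 3.5.
The 2 values of 13.2 occupy positions 5–6 → average rank (5+6)/2 = 5.5.
Method 1 values → pooled ranks: 11.22→1.5, 13.2→5.5, 13.09→3.5, 13.2→5.5
Rank sum = 1.5 + 5.5 + 3.5 + 5.5 = 16

16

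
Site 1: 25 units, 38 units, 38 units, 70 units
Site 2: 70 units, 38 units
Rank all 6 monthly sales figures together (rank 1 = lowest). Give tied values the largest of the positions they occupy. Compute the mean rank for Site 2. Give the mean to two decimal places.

Sorted (ascending): 25, 38, 38, 38, 70, 70
The 3 values of 38 occupy positions 2–4 → each gets rank 4.
The 2 values of 70 occupy positions 5–6 → each gets rank 6.
Site 2 values → pooled ranks: 70→6, 38→4
Mean rank = (6 + 4) / 2 = 5.00

5.00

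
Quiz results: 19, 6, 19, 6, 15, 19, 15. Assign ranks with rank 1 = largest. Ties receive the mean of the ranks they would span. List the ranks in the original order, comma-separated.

2, 6.5, 2, 6.5, 4.5, 2, 4.5

Sorted (descending): 19, 19, 19, 15, 15, 6, 6
The 3 values of 19 occupy positions 1–3 → average rank 2.
The 2 values of 15 occupy positions 4–5 → average rank (4+5)/2 = 4.5.
The 2 values of 6 occupy positions 6–7 → average rank (6+7)/2 = 6.5.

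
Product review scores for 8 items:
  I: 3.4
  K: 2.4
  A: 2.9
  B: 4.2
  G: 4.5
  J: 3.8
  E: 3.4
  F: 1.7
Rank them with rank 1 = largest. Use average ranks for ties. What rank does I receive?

4.5

Sorted (descending): 4.5, 4.2, 3.8, 3.4, 3.4, 2.9, 2.4, 1.7
The 2 values of 3.4 occupy positions 4–5 → average rank (4+5)/2 = 4.5.
I has value 3.4 → rank 4.5.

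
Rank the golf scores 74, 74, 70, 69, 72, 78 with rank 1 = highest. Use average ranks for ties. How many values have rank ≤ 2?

1

Sorted (descending): 78, 74, 74, 72, 70, 69
The 2 values of 74 occupy positions 2–3 → average rank (2+3)/2 = 2.5.
Ranks ≤ 2: {1} → 1 value.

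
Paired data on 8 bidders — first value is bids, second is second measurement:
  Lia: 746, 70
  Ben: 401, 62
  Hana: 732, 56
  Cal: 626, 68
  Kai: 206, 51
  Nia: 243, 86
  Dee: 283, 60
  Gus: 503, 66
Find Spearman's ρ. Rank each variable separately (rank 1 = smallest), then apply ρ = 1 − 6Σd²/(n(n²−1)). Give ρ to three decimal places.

0.262

Ranks of variable 1: 8, 4, 7, 6, 1, 2, 3, 5
Ranks of variable 2: 7, 4, 2, 6, 1, 8, 3, 5
d = r₁ − r₂: 1, 0, 5, 0, 0, -6, 0, 0
d²: 1, 0, 25, 0, 0, 36, 0, 0; Σd² = 62
ρ = 1 − 6·62/(8·63) = 1 − 372/504 = 0.262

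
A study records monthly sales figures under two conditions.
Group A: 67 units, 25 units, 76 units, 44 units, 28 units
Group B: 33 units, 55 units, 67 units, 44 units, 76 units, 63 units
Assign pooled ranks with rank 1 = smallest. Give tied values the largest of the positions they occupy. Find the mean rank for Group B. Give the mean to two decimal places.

6.83

Sorted (ascending): 25, 28, 33, 44, 44, 55, 63, 67, 67, 76, 76
The 2 values of 44 occupy positions 4–5 → each gets rank 5.
The 2 values of 67 occupy positions 8–9 → each gets rank 9.
The 2 values of 76 occupy positions 10–11 → each gets rank 11.
Group B values → pooled ranks: 33→3, 55→6, 67→9, 44→5, 76→11, 63→7
Mean rank = (3 + 6 + 9 + 5 + 11 + 7) / 6 = 6.83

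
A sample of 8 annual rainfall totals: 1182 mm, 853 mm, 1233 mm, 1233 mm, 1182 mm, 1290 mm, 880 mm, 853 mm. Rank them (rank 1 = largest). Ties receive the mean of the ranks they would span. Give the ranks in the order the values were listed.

Sorted (descending): 1290, 1233, 1233, 1182, 1182, 880, 853, 853
The 2 values of 1233 occupy positions 2–3 → average rank (2+3)/2 = 2.5.
The 2 values of 1182 occupy positions 4–5 → average rank (4+5)/2 = 4.5.
The 2 values of 853 occupy positions 7–8 → average rank (7+8)/2 = 7.5.

4.5, 7.5, 2.5, 2.5, 4.5, 1, 6, 7.5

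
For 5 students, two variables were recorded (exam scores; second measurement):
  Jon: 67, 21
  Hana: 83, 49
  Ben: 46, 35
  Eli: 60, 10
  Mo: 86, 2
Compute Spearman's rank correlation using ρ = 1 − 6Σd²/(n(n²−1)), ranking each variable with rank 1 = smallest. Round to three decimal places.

-0.300

Ranks of variable 1: 3, 4, 1, 2, 5
Ranks of variable 2: 3, 5, 4, 2, 1
d = r₁ − r₂: 0, -1, -3, 0, 4
d²: 0, 1, 9, 0, 16; Σd² = 26
ρ = 1 − 6·26/(5·24) = 1 − 156/120 = -0.300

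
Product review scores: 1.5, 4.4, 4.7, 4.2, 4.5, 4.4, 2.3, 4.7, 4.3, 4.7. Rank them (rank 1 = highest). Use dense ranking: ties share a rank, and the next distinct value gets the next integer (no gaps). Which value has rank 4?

Sorted (descending): 4.7, 4.7, 4.7, 4.5, 4.4, 4.4, 4.3, 4.2, 2.3, 1.5
The 3 values of 4.7 share dense rank 1.
The 2 values of 4.4 share dense rank 3.
Remaining distinct values take the next consecutive integers.
Rank 4 → value 4.3.

4.3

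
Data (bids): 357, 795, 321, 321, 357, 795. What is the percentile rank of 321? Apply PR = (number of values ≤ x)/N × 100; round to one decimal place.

N = 6.
Strictly below 321: 0. Equal to 321: 2.
PR = 2/6 × 100 = 33.3

33.3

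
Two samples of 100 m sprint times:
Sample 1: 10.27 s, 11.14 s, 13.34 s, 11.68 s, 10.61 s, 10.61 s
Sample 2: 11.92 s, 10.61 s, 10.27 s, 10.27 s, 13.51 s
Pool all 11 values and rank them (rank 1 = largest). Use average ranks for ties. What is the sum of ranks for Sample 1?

35

Sorted (descending): 13.51, 13.34, 11.92, 11.68, 11.14, 10.61, 10.61, 10.61, 10.27, 10.27, 10.27
The 3 values of 10.61 occupy positions 6–8 → average rank 7.
The 3 values of 10.27 occupy positions 9–11 → average rank 10.
Sample 1 values → pooled ranks: 10.27→10, 11.14→5, 13.34→2, 11.68→4, 10.61→7, 10.61→7
Rank sum = 10 + 5 + 2 + 4 + 7 + 7 = 35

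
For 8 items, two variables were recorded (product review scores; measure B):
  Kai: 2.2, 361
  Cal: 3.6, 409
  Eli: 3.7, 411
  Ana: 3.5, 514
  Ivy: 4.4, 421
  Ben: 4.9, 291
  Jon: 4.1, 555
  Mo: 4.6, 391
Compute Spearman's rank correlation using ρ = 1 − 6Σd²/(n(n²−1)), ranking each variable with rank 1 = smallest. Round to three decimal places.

Ranks of variable 1: 1, 3, 4, 2, 6, 8, 5, 7
Ranks of variable 2: 2, 4, 5, 7, 6, 1, 8, 3
d = r₁ − r₂: -1, -1, -1, -5, 0, 7, -3, 4
d²: 1, 1, 1, 25, 0, 49, 9, 16; Σd² = 102
ρ = 1 − 6·102/(8·63) = 1 − 612/504 = -0.214

-0.214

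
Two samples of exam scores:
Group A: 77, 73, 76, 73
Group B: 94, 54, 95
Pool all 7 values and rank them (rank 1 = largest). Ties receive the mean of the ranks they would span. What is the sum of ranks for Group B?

10

Sorted (descending): 95, 94, 77, 76, 73, 73, 54
The 2 values of 73 occupy positions 5–6 → average rank (5+6)/2 = 5.5.
Group B values → pooled ranks: 94→2, 54→7, 95→1
Rank sum = 2 + 7 + 1 = 10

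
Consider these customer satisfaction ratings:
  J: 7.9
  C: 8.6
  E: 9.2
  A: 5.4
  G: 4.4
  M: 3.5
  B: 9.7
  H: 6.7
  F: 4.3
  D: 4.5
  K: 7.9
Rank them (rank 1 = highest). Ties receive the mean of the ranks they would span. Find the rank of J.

4.5

Sorted (descending): 9.7, 9.2, 8.6, 7.9, 7.9, 6.7, 5.4, 4.5, 4.4, 4.3, 3.5
The 2 values of 7.9 occupy positions 4–5 → average rank (4+5)/2 = 4.5.
J has value 7.9 → rank 4.5.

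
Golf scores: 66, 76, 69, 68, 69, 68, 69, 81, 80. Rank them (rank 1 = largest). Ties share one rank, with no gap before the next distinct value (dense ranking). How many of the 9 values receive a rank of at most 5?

Sorted (descending): 81, 80, 76, 69, 69, 69, 68, 68, 66
The 3 values of 69 share dense rank 4.
The 2 values of 68 share dense rank 5.
Remaining distinct values take the next consecutive integers.
Ranks ≤ 5: {1, 2, 3, 4, 4, 4, 5, 5} → 8 values.

8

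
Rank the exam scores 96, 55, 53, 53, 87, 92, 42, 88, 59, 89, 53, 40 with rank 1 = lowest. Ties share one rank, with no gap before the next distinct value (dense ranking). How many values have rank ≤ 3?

Sorted (ascending): 40, 42, 53, 53, 53, 55, 59, 87, 88, 89, 92, 96
The 3 values of 53 share dense rank 3.
Remaining distinct values take the next consecutive integers.
Ranks ≤ 3: {1, 2, 3, 3, 3} → 5 values.

5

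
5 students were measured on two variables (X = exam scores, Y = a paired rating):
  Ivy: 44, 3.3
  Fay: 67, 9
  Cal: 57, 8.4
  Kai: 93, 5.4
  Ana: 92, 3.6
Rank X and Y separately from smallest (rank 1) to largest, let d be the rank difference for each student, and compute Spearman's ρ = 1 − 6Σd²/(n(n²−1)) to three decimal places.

Ranks of variable 1: 1, 3, 2, 5, 4
Ranks of variable 2: 1, 5, 4, 3, 2
d = r₁ − r₂: 0, -2, -2, 2, 2
d²: 0, 4, 4, 4, 4; Σd² = 16
ρ = 1 − 6·16/(5·24) = 1 − 96/120 = 0.200

0.200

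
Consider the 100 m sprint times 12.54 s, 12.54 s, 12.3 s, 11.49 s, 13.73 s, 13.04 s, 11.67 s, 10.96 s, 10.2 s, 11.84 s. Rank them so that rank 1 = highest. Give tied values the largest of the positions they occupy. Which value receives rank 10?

Sorted (descending): 13.73, 13.04, 12.54, 12.54, 12.3, 11.84, 11.67, 11.49, 10.96, 10.2
The 2 values of 12.54 occupy positions 3–4 → each gets rank 4.
Rank 10 → value 10.2.

10.2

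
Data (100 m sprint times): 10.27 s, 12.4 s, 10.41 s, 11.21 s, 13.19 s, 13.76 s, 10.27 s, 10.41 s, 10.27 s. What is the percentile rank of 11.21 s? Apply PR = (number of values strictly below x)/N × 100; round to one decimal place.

N = 9.
Strictly below 11.21: 5. Equal to 11.21: 1.
PR = 5/9 × 100 = 55.6

55.6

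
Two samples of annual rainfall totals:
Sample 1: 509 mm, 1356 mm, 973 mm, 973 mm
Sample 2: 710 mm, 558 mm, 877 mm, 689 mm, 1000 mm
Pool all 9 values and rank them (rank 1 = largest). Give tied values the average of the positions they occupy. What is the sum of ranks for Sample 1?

17

Sorted (descending): 1356, 1000, 973, 973, 877, 710, 689, 558, 509
The 2 values of 973 occupy positions 3–4 → average rank (3+4)/2 = 3.5.
Sample 1 values → pooled ranks: 509→9, 1356→1, 973→3.5, 973→3.5
Rank sum = 9 + 1 + 3.5 + 3.5 = 17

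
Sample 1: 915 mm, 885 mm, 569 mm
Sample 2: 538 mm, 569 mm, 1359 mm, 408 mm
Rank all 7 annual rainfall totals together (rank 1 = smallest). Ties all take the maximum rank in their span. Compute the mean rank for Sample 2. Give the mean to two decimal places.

Sorted (ascending): 408, 538, 569, 569, 885, 915, 1359
The 2 values of 569 occupy positions 3–4 → each gets rank 4.
Sample 2 values → pooled ranks: 538→2, 569→4, 1359→7, 408→1
Mean rank = (2 + 4 + 7 + 1) / 4 = 3.50

3.50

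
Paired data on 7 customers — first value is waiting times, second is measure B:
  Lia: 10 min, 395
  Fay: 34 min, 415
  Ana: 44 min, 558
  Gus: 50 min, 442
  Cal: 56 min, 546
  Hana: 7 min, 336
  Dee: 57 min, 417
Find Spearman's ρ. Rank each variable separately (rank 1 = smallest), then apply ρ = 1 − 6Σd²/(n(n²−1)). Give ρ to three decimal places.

Ranks of variable 1: 2, 3, 4, 5, 6, 1, 7
Ranks of variable 2: 2, 3, 7, 5, 6, 1, 4
d = r₁ − r₂: 0, 0, -3, 0, 0, 0, 3
d²: 0, 0, 9, 0, 0, 0, 9; Σd² = 18
ρ = 1 − 6·18/(7·48) = 1 − 108/336 = 0.679

0.679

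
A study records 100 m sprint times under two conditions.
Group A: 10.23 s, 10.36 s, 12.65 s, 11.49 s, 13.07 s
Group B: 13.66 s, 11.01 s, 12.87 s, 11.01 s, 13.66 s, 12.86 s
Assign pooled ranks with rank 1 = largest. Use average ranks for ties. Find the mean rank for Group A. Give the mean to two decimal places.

7.40

Sorted (descending): 13.66, 13.66, 13.07, 12.87, 12.86, 12.65, 11.49, 11.01, 11.01, 10.36, 10.23
The 2 values of 13.66 occupy positions 1–2 → average rank (1+2)/2 = 1.5.
The 2 values of 11.01 occupy positions 8–9 → average rank (8+9)/2 = 8.5.
Group A values → pooled ranks: 10.23→11, 10.36→10, 12.65→6, 11.49→7, 13.07→3
Mean rank = (11 + 10 + 6 + 7 + 3) / 5 = 7.40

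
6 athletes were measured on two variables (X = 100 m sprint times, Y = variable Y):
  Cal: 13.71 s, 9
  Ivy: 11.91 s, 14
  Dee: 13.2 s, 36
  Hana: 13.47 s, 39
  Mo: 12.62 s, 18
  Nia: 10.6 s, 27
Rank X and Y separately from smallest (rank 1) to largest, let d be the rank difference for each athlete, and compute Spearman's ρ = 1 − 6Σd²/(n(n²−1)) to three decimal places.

Ranks of variable 1: 6, 2, 4, 5, 3, 1
Ranks of variable 2: 1, 2, 5, 6, 3, 4
d = r₁ − r₂: 5, 0, -1, -1, 0, -3
d²: 25, 0, 1, 1, 0, 9; Σd² = 36
ρ = 1 − 6·36/(6·35) = 1 − 216/210 = -0.029

-0.029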